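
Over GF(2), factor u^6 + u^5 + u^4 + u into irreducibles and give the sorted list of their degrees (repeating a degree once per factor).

Write g(u) = u^6 + u^5 + u^4 + u.
Roots in GF(2): g(0) = 0 → root; g(1) = 0 → root.
Linear factors from roots: (u), (u + 1).
Complete factorization: g(u) = (u)·(u + 1)^2·(u^3 + u^2 + 1).
Factor degrees with multiplicity: 1 + 1 + 1 + 3 = 6.

1, 1, 1, 3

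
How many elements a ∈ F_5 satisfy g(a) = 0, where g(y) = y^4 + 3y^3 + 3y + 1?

0

Evaluate at each of the 5 elements of F_5:
g(0) = 1; g(1) = 3; g(2) = 2; g(3) = 2; g(4) = 1.
No element is a root.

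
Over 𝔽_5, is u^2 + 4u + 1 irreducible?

Write P(u) = u^2 + 4u + 1.
Check for roots in 𝔽_5: P(0) = 1; P(1) = 1; P(2) = 3; P(3) = 2; P(4) = 3.
No roots. A degree-2 polynomial over a field with no linear factor is irreducible.

Yes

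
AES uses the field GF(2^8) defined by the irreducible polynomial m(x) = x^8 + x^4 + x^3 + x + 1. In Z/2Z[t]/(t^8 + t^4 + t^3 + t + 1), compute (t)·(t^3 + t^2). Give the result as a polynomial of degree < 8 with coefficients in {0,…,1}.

Multiply in Z/2Z[t]: (t)·(t^3 + t^2) = t^4 + t^3.
Reduced: t^4 + t^3.

t^4 + t^3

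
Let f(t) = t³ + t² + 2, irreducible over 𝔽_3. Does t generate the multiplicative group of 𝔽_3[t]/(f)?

No

|GF(3^3)^×| = 3^3 − 1 = 26. Prime factorization: 26 = 2·13.
f is primitive ⇔ t has order 26 in GF(3)[t]/(f), i.e. t^(26/q) ≠ 1 for each prime q | 26.
t^(13) mod f = 1
t^(2) mod f = t².
Since t^(13) = 1, the order of t divides 13 < 26; not primitive.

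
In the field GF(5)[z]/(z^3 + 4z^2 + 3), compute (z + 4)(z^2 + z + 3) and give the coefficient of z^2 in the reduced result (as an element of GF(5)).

Multiply in GF(5)[z]: (z + 4)·(z^2 + z + 3) = z^3 + 2z + 2.
Reduce using z^3 ≡ z^2 + 2 (mod z^3 + 4z^2 + 3).
Reduced: z^2 + 2z + 4.

1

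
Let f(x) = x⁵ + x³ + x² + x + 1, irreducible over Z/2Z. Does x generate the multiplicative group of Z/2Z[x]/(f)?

|GF(2^5)^×| = 2^5 − 1 = 31. Prime factorization: 31 = 31.
f is primitive ⇔ x has order 31 in GF(2)[x]/(f), i.e. x^(31/q) ≠ 1 for each prime q | 31.
x^(1) mod f = x.
None equal 1, so x has full order 31; f is primitive.

Yes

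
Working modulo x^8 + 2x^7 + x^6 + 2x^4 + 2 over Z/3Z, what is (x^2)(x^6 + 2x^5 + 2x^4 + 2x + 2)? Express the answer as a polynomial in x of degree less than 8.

x^6 + x^4 + 2x^3 + 2x^2 + 1

Multiply in Z/3Z[x]: (x^2)·(x^6 + 2x^5 + 2x^4 + 2x + 2) = x^8 + 2x^7 + 2x^6 + 2x^3 + 2x^2.
Reduce using x^8 ≡ x^7 + 2x^6 + x^4 + 1 (mod x^8 + 2x^7 + x^6 + 2x^4 + 2).
Reduced: x^6 + x^4 + 2x^3 + 2x^2 + 1.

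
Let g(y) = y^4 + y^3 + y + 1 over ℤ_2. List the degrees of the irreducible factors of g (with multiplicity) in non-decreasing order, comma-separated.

1, 1, 2

Roots in ℤ_2: g(0) = 1; g(1) = 0 → root.
Linear factors from roots: (y + 1).
Complete factorization: g(y) = (y + 1)^2·(y^2 + y + 1).
Factor degrees with multiplicity: 1 + 1 + 2 = 4.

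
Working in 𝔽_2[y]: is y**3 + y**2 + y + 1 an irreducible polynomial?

Write h(y) = y**3 + y**2 + y + 1.
Check for roots in 𝔽_2: h(0) = 1; h(1) = 0 → root.
h(1) = 0, so (y − 1) divides h(y); h is reducible.

No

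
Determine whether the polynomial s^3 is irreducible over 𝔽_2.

Write f(s) = s^3.
Check for roots in 𝔽_2: f(0) = 0 → root; f(1) = 1.
f(0) = 0, so (s) divides f(s); f is reducible.

No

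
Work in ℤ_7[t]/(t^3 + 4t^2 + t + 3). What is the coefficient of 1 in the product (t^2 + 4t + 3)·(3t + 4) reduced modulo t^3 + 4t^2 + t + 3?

Multiply in ℤ_7[t]: (t^2 + 4t + 3)·(3t + 4) = 3t^3 + 2t^2 + 4t + 5.
Reduce using t^3 ≡ 3t^2 + 6t + 4 (mod t^3 + 4t^2 + t + 3).
Reduced: 4t^2 + t + 3.

3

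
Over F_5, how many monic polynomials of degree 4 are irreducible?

Gauss's count: N_{5}(4) = (1/4) Σ_{d|4} μ(4/d)·5^d.
Divisors of 4: 1, 2, 4; μ(4/d) for each: 0, -1, 1.
Σ = − 5^2 + 5^4 = 600.
N = 600/4 = 150.

150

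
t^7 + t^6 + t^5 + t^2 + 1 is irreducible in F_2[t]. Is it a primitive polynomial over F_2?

Write f(t) = t^7 + t^6 + t^5 + t^2 + 1.
|GF(2^7)^×| = 2^7 − 1 = 127. Prime factorization: 127 = 127.
f is primitive ⇔ t has order 127 in GF(2)[t]/(f), i.e. t^(127/q) ≠ 1 for each prime q | 127.
t^(1) mod f = t.
None equal 1, so t has full order 127; f is primitive.

Yes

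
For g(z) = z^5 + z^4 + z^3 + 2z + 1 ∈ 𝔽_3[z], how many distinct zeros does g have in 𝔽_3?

Evaluate at each of the 3 elements of 𝔽_3:
g(0) = 1; g(1) = 0 → root; g(2) = 1.
Roots: {1}.

1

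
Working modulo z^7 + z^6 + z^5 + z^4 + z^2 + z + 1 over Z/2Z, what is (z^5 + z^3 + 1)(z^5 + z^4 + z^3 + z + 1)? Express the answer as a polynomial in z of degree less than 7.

Multiply in Z/2Z[z]: (z^5 + z^3 + 1)·(z^5 + z^4 + z^3 + z + 1) = z^10 + z^9 + z^7 + z + 1.
Reduce using z^7 ≡ z^6 + z^5 + z^4 + z^2 + z + 1 (mod z^7 + z^6 + z^5 + z^4 + z^2 + z + 1).
Reduced: z^5 + z.

z^5 + z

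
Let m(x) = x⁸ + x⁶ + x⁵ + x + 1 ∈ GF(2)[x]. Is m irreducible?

Yes

Check for roots in GF(2): m(0) = 1; m(1) = 1.
No roots, so no linear factors.
Monic irreducibles of degree 2 over GF(2): x² + x + 1.
None of them divide m (all give nonzero remainder).
Monic irreducibles of degree 3 over GF(2): x³ + x + 1, x³ + x² + 1.
None of them divide m (all give nonzero remainder).
Monic irreducibles of degree 4 over GF(2): x⁴ + x + 1, x⁴ + x³ + 1, x⁴ + x³ + x² + x + 1.
None of them divide m (all give nonzero remainder).
No irreducible factor of degree ≤ 4 exists, so m is irreducible over GF(2).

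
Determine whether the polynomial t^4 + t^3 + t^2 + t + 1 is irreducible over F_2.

Yes

Write P(t) = t^4 + t^3 + t^2 + t + 1.
Check for roots in F_2: P(0) = 1; P(1) = 1.
No roots, so no linear factors.
Monic irreducibles of degree 2 over GF(2): t^2 + t + 1.
None of them divide P (all give nonzero remainder).
No irreducible factor of degree ≤ 2 exists, so P is irreducible over GF(2).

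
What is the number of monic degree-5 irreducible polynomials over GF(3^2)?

11808

By the necklace-counting formula, N_9(5) = (1/5) Σ_{d|5} μ(5/d)·9^d.
Divisors of 5: 1, 5; μ(5/d) for each: -1, 1.
Σ = − 9^1 + 9^5 = 59040.
N = 59040/5 = 11808.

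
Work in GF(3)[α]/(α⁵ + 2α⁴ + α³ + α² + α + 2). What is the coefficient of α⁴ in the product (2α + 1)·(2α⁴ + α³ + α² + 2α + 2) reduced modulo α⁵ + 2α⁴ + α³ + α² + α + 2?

Multiply in GF(3)[α]: (2α + 1)·(2α⁴ + α³ + α² + 2α + 2) = α⁵ + α⁴ + 2α² + 2.
Reduce using α⁵ ≡ α⁴ + 2α³ + 2α² + 2α + 1 (mod α⁵ + 2α⁴ + α³ + α² + α + 2).
Reduced: 2α⁴ + 2α³ + α² + 2α.

2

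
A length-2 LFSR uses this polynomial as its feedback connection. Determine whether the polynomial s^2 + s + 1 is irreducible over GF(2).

Write f(s) = s^2 + s + 1.
Check for roots in GF(2): f(0) = 1; f(1) = 1.
No roots. A degree-2 polynomial over a field with no linear factor is irreducible.

Yes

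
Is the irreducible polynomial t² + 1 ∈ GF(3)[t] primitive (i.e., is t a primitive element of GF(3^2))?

No

Write f(t) = t² + 1.
|GF(3^2)^×| = 3^2 − 1 = 8. Prime factorization: 8 = 2^3.
f is primitive ⇔ t has order 8 in GF(3)[t]/(f), i.e. t^(8/q) ≠ 1 for each prime q | 8.
t^(4) mod f = 1
Since t^(4) = 1, the order of t divides 4 < 8; not primitive.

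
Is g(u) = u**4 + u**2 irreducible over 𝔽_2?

Check for roots in 𝔽_2: g(0) = 0 → root; g(1) = 0 → root.
g(0) = 0, so (u) divides g(u); g is reducible.

No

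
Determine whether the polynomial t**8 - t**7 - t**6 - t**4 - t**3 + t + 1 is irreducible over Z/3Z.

Yes

Write P(t) = t**8 - t**7 - t**6 - t**4 - t**3 + t + 1.
Check for roots in Z/3Z: P(0) = 1; P(1) = 2; P(2) = 1.
No roots, so no linear factors.
Monic irreducibles of degree 2 over GF(3): t**2 + 1, t**2 + t - 1, t**2 - t - 1.
None of them divide P (all give nonzero remainder).
Degree-3 irreducible divisors: test the 8 monic irreducibles of degree 3 over GF(3).
None of them divide P (all give nonzero remainder).
Degree-4 irreducible divisors: test the 18 monic irreducibles of degree 4 over GF(3).
None of them divide P (all give nonzero remainder).
No irreducible factor of degree ≤ 4 exists, so P is irreducible over GF(3).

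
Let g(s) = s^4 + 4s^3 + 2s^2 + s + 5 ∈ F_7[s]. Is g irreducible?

No

Check for roots in F_7: g(0) = 5; g(1) = 6; g(2) = 0 → root; g(3) = 5; g(4) = 0 → root; g(5) = 2; g(6) = 3.
g(2) = 0, so (s − 2) divides g(s); g is reducible.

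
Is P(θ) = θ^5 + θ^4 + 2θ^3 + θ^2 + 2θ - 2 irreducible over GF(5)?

No

Check for roots in GF(5): P(0) = 3; P(1) = 0 → root; P(2) = 0 → root; P(3) = 1; P(4) = 0 → root.
P(1) = 0, so (θ − 1) divides P(θ); P is reducible.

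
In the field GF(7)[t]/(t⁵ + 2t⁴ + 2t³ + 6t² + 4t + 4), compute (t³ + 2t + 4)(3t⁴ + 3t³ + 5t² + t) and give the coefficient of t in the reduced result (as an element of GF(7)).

0

Multiply in GF(7)[t]: (t³ + 2t + 4)·(3t⁴ + 3t³ + 5t² + t) = 3t⁷ + 3t⁶ + 4t⁵ + 5t⁴ + t³ + t² + 4t.
Reduce using t⁵ ≡ 5t⁴ + 5t³ + t² + 3t + 3 (mod t⁵ + 2t⁴ + 2t³ + 6t² + 4t + 4).
Reduced: 6t⁴ + 6t³ + 5t² + 5.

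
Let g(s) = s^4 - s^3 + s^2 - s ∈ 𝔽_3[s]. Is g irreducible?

Check for roots in 𝔽_3: g(0) = 0 → root; g(1) = 0 → root; g(2) = 1.
g(0) = 0, so (s) divides g(s); g is reducible.

No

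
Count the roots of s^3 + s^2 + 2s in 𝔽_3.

1

Write g(s) = s^3 + s^2 + 2s.
Evaluate at each of the 3 elements of 𝔽_3:
g(0) = 0 → root; g(1) = 1; g(2) = 1.
Roots: {0}.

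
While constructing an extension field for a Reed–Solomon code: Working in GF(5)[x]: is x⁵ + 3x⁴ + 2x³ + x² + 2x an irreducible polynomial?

Write f(x) = x⁵ + 3x⁴ + 2x³ + x² + 2x.
Check for roots in GF(5): f(0) = 0 → root; f(1) = 4; f(2) = 4; f(3) = 0 → root; f(4) = 4.
f(0) = 0, so (x) divides f(x); f is reducible.

No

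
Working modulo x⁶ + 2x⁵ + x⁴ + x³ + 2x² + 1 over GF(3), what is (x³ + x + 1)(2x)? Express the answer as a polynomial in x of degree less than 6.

Multiply in GF(3)[x]: (x³ + x + 1)·(2x) = 2x⁴ + 2x² + 2x.
Reduced: 2x⁴ + 2x² + 2x.

2x^4 + 2x^2 + 2x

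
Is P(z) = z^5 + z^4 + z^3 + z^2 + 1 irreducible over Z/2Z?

Yes

Check for roots in Z/2Z: P(0) = 1; P(1) = 1.
No roots, so no linear factors.
Monic irreducibles of degree 2 over GF(2): z^2 + z + 1.
None of them divide P (all give nonzero remainder).
No irreducible factor of degree ≤ 2 exists, so P is irreducible over GF(2).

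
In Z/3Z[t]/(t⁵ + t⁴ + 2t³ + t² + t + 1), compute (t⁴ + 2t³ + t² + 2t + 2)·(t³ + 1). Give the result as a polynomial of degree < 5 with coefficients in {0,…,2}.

2t^4 + t^2 + 1

Multiply in Z/3Z[t]: (t⁴ + 2t³ + t² + 2t + 2)·(t³ + 1) = t⁷ + 2t⁶ + t⁵ + t³ + t² + 2t + 2.
Reduce using t⁵ ≡ 2t⁴ + t³ + 2t² + 2t + 2 (mod t⁵ + t⁴ + 2t³ + t² + t + 1).
Reduced: 2t⁴ + t² + 1.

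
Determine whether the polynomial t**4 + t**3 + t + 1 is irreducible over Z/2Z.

No

Write g(t) = t**4 + t**3 + t + 1.
Check for roots in Z/2Z: g(0) = 1; g(1) = 0 → root.
g(1) = 0, so (t − 1) divides g(t); g is reducible.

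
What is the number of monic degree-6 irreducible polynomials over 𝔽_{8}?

43596

The number of monic irreducibles of degree 6 over GF(8) is (1/6)·Σ_{d∣6} μ(6/d) 8^d.
Divisors of 6: 1, 2, 3, 6; μ(6/d) for each: 1, -1, -1, 1.
Σ = 8^1 − 8^2 − 8^3 + 8^6 = 261576.
N = 261576/6 = 43596.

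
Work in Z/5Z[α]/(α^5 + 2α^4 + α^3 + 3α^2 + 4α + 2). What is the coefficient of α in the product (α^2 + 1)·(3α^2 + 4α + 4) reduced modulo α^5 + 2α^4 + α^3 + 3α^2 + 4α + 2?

Multiply in Z/5Z[α]: (α^2 + 1)·(3α^2 + 4α + 4) = 3α^4 + 4α^3 + 2α^2 + 4α + 4.
Reduced: 3α^4 + 4α^3 + 2α^2 + 4α + 4.

4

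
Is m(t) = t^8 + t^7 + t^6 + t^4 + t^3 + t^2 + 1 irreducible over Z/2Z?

Check for roots in Z/2Z: m(0) = 1; m(1) = 1.
No roots, so no linear factors.
Monic irreducibles of degree 2 over GF(2): t^2 + t + 1.
None of them divide m (all give nonzero remainder).
Monic irreducibles of degree 3 over GF(2): t^3 + t + 1, t^3 + t^2 + 1.
None of them divide m (all give nonzero remainder).
Monic irreducibles of degree 4 over GF(2): t^4 + t + 1, t^4 + t^3 + 1, t^4 + t^3 + t^2 + t + 1.
None of them divide m (all give nonzero remainder).
No irreducible factor of degree ≤ 4 exists, so m is irreducible over GF(2).

Yes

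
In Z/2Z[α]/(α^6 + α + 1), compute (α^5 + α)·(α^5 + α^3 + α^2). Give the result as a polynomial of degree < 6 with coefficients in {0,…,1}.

α^5 + 1

Multiply in Z/2Z[α]: (α^5 + α)·(α^5 + α^3 + α^2) = α^10 + α^8 + α^7 + α^6 + α^4 + α^3.
Reduce using α^6 ≡ α + 1 (mod α^6 + α + 1).
Reduced: α^5 + 1.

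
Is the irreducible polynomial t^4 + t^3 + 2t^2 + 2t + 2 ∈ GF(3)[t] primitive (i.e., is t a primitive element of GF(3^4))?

Yes

Write f(t) = t^4 + t^3 + 2t^2 + 2t + 2.
|GF(3^4)^×| = 3^4 − 1 = 80. Prime factorization: 80 = 2^4·5.
f is primitive ⇔ t has order 80 in GF(3)[t]/(f), i.e. t^(80/q) ≠ 1 for each prime q | 80.
t^(40) mod f = 2.
t^(16) mod f = t^2 + t.
None equal 1, so t has full order 80; f is primitive.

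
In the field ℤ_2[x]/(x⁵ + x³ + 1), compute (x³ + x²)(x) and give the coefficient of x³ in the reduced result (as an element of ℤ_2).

1

Multiply in ℤ_2[x]: (x³ + x²)·(x) = x⁴ + x³.
Reduced: x⁴ + x³.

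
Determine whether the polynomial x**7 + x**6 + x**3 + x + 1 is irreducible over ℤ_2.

Write m(x) = x**7 + x**6 + x**3 + x + 1.
Check for roots in ℤ_2: m(0) = 1; m(1) = 1.
No roots, so no linear factors.
Monic irreducibles of degree 2 over GF(2): x**2 + x + 1.
None of them divide m (all give nonzero remainder).
Monic irreducibles of degree 3 over GF(2): x**3 + x + 1, x**3 + x**2 + 1.
None of them divide m (all give nonzero remainder).
No irreducible factor of degree ≤ 3 exists, so m is irreducible over GF(2).

Yes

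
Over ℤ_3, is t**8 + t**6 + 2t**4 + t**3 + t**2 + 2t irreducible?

Write h(t) = t**8 + t**6 + 2t**4 + t**3 + t**2 + 2t.
Check for roots in ℤ_3: h(0) = 0 → root; h(1) = 2; h(2) = 2.
h(0) = 0, so (t) divides h(t); h is reducible.

No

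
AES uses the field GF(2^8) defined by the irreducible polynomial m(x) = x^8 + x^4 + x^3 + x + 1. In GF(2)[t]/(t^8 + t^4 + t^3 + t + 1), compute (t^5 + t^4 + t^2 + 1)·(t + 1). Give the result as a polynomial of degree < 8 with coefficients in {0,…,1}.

Multiply in GF(2)[t]: (t^5 + t^4 + t^2 + 1)·(t + 1) = t^6 + t^4 + t^3 + t^2 + t + 1.
Reduced: t^6 + t^4 + t^3 + t^2 + t + 1.

t^6 + t^4 + t^3 + t^2 + t + 1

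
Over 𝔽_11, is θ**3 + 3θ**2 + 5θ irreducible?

Write P(θ) = θ**3 + 3θ**2 + 5θ.
Check each element of 𝔽_11 for a root: P(0)=0, P(1)=9, P(2)=8, P(3)=3, P(4)=0, P(5)=5, P(6)=2, P(7)=8, P(8)=7, P(9)=5, P(10)=8.
P(0) = 0, so (θ) divides P(θ); P is reducible.

No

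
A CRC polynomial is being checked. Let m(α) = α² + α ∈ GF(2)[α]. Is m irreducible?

No

Check for roots in GF(2): m(0) = 0 → root; m(1) = 0 → root.
m(0) = 0, so (α) divides m(α); m is reducible.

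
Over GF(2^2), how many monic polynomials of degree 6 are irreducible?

x^(4^6) − x is the product of all monic irreducibles of degree dividing 6; Möbius inversion gives N = (1/6) Σ μ(6/d)·4^d.
Divisors of 6: 1, 2, 3, 6; μ(6/d) for each: 1, -1, -1, 1.
Σ = 4^1 − 4^2 − 4^3 + 4^6 = 4020.
N = 4020/6 = 670.

670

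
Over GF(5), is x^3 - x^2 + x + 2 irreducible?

Write g(x) = x^3 - x^2 + x + 2.
Check for roots in GF(5): g(0) = 2; g(1) = 3; g(2) = 3; g(3) = 3; g(4) = 4.
No roots. A degree-3 polynomial over a field with no linear factor is irreducible.

Yes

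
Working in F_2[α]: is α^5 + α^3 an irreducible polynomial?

No

Write h(α) = α^5 + α^3.
Check for roots in F_2: h(0) = 0 → root; h(1) = 0 → root.
h(0) = 0, so (α) divides h(α); h is reducible.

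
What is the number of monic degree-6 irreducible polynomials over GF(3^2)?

x^(9^6) − x is the product of all monic irreducibles of degree dividing 6; Möbius inversion gives N = (1/6) Σ μ(6/d)·9^d.
Divisors of 6: 1, 2, 3, 6; μ(6/d) for each: 1, -1, -1, 1.
Σ = 9^1 − 9^2 − 9^3 + 9^6 = 530640.
N = 530640/6 = 88440.

88440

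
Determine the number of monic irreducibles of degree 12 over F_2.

x^(2^12) − x is the product of all monic irreducibles of degree dividing 12; Möbius inversion gives N = (1/12) Σ μ(12/d)·2^d.
Divisors of 12: 1, 2, 3, 4, 6, 12; μ(12/d) for each: 0, 1, 0, -1, -1, 1.
Σ = 2^2 − 2^4 − 2^6 + 2^12 = 4020.
N = 4020/12 = 335.

335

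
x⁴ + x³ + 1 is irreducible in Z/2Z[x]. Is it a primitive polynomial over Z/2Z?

Yes

Write f(x) = x⁴ + x³ + 1.
|GF(2^4)^×| = 2^4 − 1 = 15. Prime factorization: 15 = 3·5.
f is primitive ⇔ x has order 15 in GF(2)[x]/(f), i.e. x^(15/q) ≠ 1 for each prime q | 15.
x^(5) mod f = x³ + x + 1.
x^(3) mod f = x³.
None equal 1, so x has full order 15; f is primitive.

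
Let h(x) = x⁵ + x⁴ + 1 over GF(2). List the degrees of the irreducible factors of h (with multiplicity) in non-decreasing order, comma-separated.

Roots in GF(2): h(0) = 1; h(1) = 1.
Complete factorization: h(x) = (x² + x + 1)·(x³ + x + 1).
Factor degrees with multiplicity: 2 + 3 = 5.

2, 3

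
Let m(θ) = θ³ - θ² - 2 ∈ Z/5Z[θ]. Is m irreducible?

Check for roots in Z/5Z: m(0) = 3; m(1) = 3; m(2) = 2; m(3) = 1; m(4) = 1.
No roots. A degree-3 polynomial over a field with no linear factor is irreducible.

Yes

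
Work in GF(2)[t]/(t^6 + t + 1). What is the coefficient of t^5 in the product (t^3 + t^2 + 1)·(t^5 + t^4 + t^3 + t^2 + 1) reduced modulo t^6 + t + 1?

Multiply in GF(2)[t]: (t^3 + t^2 + 1)·(t^5 + t^4 + t^3 + t^2 + 1) = t^8 + t^5 + 1.
Reduce using t^6 ≡ t + 1 (mod t^6 + t + 1).
Reduced: t^5 + t^3 + t^2 + 1.

1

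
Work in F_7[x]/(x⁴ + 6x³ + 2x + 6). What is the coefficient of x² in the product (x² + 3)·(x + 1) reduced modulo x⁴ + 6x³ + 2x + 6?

1

Multiply in F_7[x]: (x² + 3)·(x + 1) = x³ + x² + 3x + 3.
Reduced: x³ + x² + 3x + 3.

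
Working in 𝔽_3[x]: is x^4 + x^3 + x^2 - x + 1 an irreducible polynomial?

No

Write g(x) = x^4 + x^3 + x^2 - x + 1.
Check for roots in 𝔽_3: g(0) = 1; g(1) = 0 → root; g(2) = 0 → root.
g(1) = 0, so (x − 1) divides g(x); g is reducible.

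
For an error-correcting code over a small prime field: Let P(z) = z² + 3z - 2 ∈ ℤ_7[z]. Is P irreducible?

Yes

Check for roots in ℤ_7: P(0) = 5; P(1) = 2; P(2) = 1; P(3) = 2; P(4) = 5; P(5) = 3; P(6) = 3.
No roots. A degree-2 polynomial over a field with no linear factor is irreducible.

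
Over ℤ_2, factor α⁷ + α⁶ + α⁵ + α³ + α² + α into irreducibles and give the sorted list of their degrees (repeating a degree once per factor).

1, 1, 1, 1, 1, 2

Write h(α) = α⁷ + α⁶ + α⁵ + α³ + α² + α.
Roots in ℤ_2: h(0) = 0 → root; h(1) = 0 → root.
Linear factors from roots: (α), (α + 1).
Complete factorization: h(α) = (α)·(α + 1)^4·(α² + α + 1).
Factor degrees with multiplicity: 1 + 1 + 1 + 1 + 1 + 2 = 7.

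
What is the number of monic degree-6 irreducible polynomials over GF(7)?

The number of monic irreducibles of degree 6 over GF(7) is (1/6)·Σ_{d∣6} μ(6/d) 7^d.
Divisors of 6: 1, 2, 3, 6; μ(6/d) for each: 1, -1, -1, 1.
Σ = 7^1 − 7^2 − 7^3 + 7^6 = 117264.
N = 117264/6 = 19544.

19544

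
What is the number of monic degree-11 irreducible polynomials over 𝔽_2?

The number of monic irreducibles of degree 11 over GF(2) is (1/11)·Σ_{d∣11} μ(11/d) 2^d.
Divisors of 11: 1, 11; μ(11/d) for each: -1, 1.
Σ = − 2^1 + 2^11 = 2046.
N = 2046/11 = 186.

186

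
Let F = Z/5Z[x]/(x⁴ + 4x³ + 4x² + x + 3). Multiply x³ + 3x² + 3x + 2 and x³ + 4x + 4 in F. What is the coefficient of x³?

Multiply in Z/5Z[x]: (x³ + 3x² + 3x + 2)·(x³ + 4x + 4) = x⁶ + 3x⁵ + 2x⁴ + 3x³ + 4x² + 3.
Reduce using x⁴ ≡ x³ + x² + 4x + 2 (mod x⁴ + 4x³ + 4x² + x + 3).
Reduced: 3x³ + 4x² + x + 2.

3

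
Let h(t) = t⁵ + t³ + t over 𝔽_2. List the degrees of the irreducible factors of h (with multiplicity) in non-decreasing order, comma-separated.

1, 2, 2

Roots in 𝔽_2: h(0) = 0 → root; h(1) = 1.
Linear factors from roots: (t).
Complete factorization: h(t) = (t)·(t² + t + 1)^2.
Factor degrees with multiplicity: 1 + 2 + 2 = 5.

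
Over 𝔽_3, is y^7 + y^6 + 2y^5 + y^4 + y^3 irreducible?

No

Write m(y) = y^7 + y^6 + 2y^5 + y^4 + y^3.
Check for roots in 𝔽_3: m(0) = 0 → root; m(1) = 0 → root; m(2) = 1.
m(0) = 0, so (y) divides m(y); m is reducible.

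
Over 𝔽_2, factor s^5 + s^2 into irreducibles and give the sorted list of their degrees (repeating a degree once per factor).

Write f(s) = s^5 + s^2.
Roots in 𝔽_2: f(0) = 0 → root; f(1) = 0 → root.
Linear factors from roots: (s), (s + 1).
Complete factorization: f(s) = (s + 1)·(s)^2·(s^2 + s + 1).
Factor degrees with multiplicity: 1 + 1 + 1 + 2 = 5.

1, 1, 1, 2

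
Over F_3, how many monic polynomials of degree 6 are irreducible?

116

Gauss's count: N_{3}(6) = (1/6) Σ_{d|6} μ(6/d)·3^d.
Divisors of 6: 1, 2, 3, 6; μ(6/d) for each: 1, -1, -1, 1.
Σ = 3^1 − 3^2 − 3^3 + 3^6 = 696.
N = 696/6 = 116.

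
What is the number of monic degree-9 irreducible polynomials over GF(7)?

Gauss's count: N_{7}(9) = (1/9) Σ_{d|9} μ(9/d)·7^d.
Divisors of 9: 1, 3, 9; μ(9/d) for each: 0, -1, 1.
Σ = − 7^3 + 7^9 = 40353264.
N = 40353264/9 = 4483696.

4483696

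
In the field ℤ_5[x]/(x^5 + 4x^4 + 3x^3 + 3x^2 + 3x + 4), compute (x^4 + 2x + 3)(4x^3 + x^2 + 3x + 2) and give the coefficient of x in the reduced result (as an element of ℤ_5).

0

Multiply in ℤ_5[x]: (x^4 + 2x + 3)·(4x^3 + x^2 + 3x + 2) = 4x^7 + x^6 + 3x^5 + 4x^3 + 4x^2 + 3x + 1.
Reduce using x^5 ≡ x^4 + 2x^3 + 2x^2 + 2x + 1 (mod x^5 + 4x^4 + 3x^3 + 3x^2 + 3x + 4).
Reduced: 4x^4 + 4x^3 + 2.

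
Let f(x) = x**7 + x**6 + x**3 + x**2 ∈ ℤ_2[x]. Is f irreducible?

Check for roots in ℤ_2: f(0) = 0 → root; f(1) = 0 → root.
f(0) = 0, so (x) divides f(x); f is reducible.

No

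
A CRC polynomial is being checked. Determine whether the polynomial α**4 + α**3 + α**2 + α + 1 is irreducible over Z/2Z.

Write f(α) = α**4 + α**3 + α**2 + α + 1.
Check for roots in Z/2Z: f(0) = 1; f(1) = 1.
No roots, so no linear factors.
Monic irreducibles of degree 2 over GF(2): α**2 + α + 1.
None of them divide f (all give nonzero remainder).
No irreducible factor of degree ≤ 2 exists, so f is irreducible over GF(2).

Yes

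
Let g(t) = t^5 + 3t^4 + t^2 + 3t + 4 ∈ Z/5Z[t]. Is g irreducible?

Check for roots in Z/5Z: g(0) = 4; g(1) = 2; g(2) = 4; g(3) = 3; g(4) = 4.
No roots, so no linear factors.
Degree-2 irreducible divisors: test the 10 monic irreducibles of degree 2 over GF(5).
None of them divide g (all give nonzero remainder).
No irreducible factor of degree ≤ 2 exists, so g is irreducible over GF(5).

Yes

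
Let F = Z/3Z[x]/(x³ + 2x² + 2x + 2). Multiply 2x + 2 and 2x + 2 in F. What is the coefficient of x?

Multiply in Z/3Z[x]: (2x + 2)·(2x + 2) = x² + 2x + 1.
Reduced: x² + 2x + 1.

2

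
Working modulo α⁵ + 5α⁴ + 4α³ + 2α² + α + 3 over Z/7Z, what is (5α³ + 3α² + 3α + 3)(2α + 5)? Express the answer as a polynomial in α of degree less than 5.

3α^4 + 3α^3 + 1

Multiply in Z/7Z[α]: (5α³ + 3α² + 3α + 3)·(2α + 5) = 3α⁴ + 3α³ + 1.
Reduced: 3α⁴ + 3α³ + 1.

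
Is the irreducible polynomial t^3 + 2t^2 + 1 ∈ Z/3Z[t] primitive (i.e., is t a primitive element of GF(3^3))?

Yes

Write f(t) = t^3 + 2t^2 + 1.
|GF(3^3)^×| = 3^3 − 1 = 26. Prime factorization: 26 = 2·13.
f is primitive ⇔ t has order 26 in GF(3)[t]/(f), i.e. t^(26/q) ≠ 1 for each prime q | 26.
t^(13) mod f = 2.
t^(2) mod f = t^2.
None equal 1, so t has full order 26; f is primitive.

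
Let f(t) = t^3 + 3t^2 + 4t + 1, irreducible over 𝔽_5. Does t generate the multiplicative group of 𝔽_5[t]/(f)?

No

|GF(5^3)^×| = 5^3 − 1 = 124. Prime factorization: 124 = 2^2·31.
f is primitive ⇔ t has order 124 in GF(5)[t]/(f), i.e. t^(124/q) ≠ 1 for each prime q | 124.
t^(62) mod f = 1
t^(4) mod f = t + 3.
Since t^(62) = 1, the order of t divides 62 < 124; not primitive.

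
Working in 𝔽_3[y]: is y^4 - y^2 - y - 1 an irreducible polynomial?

No

Write h(y) = y^4 - y^2 - y - 1.
Check for roots in 𝔽_3: h(0) = 2; h(1) = 1; h(2) = 0 → root.
h(2) = 0, so (y − 2) divides h(y); h is reducible.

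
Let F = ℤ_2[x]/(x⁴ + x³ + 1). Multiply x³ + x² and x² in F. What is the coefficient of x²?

0

Multiply in ℤ_2[x]: (x³ + x²)·(x²) = x⁵ + x⁴.
Reduce using x⁴ ≡ x³ + 1 (mod x⁴ + x³ + 1).
Reduced: x.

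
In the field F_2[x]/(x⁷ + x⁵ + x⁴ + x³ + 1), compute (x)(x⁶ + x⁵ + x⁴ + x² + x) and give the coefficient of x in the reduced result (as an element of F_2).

0

Multiply in F_2[x]: (x)·(x⁶ + x⁵ + x⁴ + x² + x) = x⁷ + x⁶ + x⁵ + x³ + x².
Reduce using x⁷ ≡ x⁵ + x⁴ + x³ + 1 (mod x⁷ + x⁵ + x⁴ + x³ + 1).
Reduced: x⁶ + x⁴ + x² + 1.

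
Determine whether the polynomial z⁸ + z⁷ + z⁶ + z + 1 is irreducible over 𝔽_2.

Write g(z) = z⁸ + z⁷ + z⁶ + z + 1.
Check for roots in 𝔽_2: g(0) = 1; g(1) = 1.
No roots, so no linear factors.
Monic irreducibles of degree 2 over GF(2): z² + z + 1.
None of them divide g (all give nonzero remainder).
Monic irreducibles of degree 3 over GF(2): z³ + z + 1, z³ + z² + 1.
None of them divide g (all give nonzero remainder).
Monic irreducibles of degree 4 over GF(2): z⁴ + z + 1, z⁴ + z³ + 1, z⁴ + z³ + z² + z + 1.
None of them divide g (all give nonzero remainder).
No irreducible factor of degree ≤ 4 exists, so g is irreducible over GF(2).

Yes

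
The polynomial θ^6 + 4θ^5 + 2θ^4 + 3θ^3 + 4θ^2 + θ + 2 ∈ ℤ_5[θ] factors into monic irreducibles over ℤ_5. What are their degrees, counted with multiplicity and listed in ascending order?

Write f(θ) = θ^6 + 4θ^5 + 2θ^4 + 3θ^3 + 4θ^2 + θ + 2.
Roots in ℤ_5: f(0) = 2; f(1) = 2; f(2) = 3; f(3) = 0 → root; f(4) = 1.
Linear factors from roots: (θ + 2).
Complete factorization: f(θ) = (θ + 2)^2·(θ^4 + 3θ^2 + θ + 3).
Factor degrees with multiplicity: 1 + 1 + 4 = 6.

1, 1, 4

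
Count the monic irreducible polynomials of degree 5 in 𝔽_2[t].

6

x^(2^5) − x is the product of all monic irreducibles of degree dividing 5; Möbius inversion gives N = (1/5) Σ μ(5/d)·2^d.
Divisors of 5: 1, 5; μ(5/d) for each: -1, 1.
Σ = − 2^1 + 2^5 = 30.
N = 30/5 = 6.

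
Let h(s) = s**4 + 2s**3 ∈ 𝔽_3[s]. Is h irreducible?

Check for roots in 𝔽_3: h(0) = 0 → root; h(1) = 0 → root; h(2) = 2.
h(0) = 0, so (s) divides h(s); h is reducible.

No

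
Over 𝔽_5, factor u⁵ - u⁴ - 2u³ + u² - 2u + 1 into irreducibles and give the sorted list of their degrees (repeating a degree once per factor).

Write g(u) = u⁵ - u⁴ - 2u³ + u² - 2u + 1.
Roots in 𝔽_5: g(0) = 1; g(1) = 3; g(2) = 1; g(3) = 2; g(4) = 4.
Complete factorization: g(u) = (u⁵ - u⁴ - 2u³ + u² - 2u + 1).
Factor degrees with multiplicity: 5 = 5.

5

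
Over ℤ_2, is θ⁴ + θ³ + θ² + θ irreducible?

Write m(θ) = θ⁴ + θ³ + θ² + θ.
Check for roots in ℤ_2: m(0) = 0 → root; m(1) = 0 → root.
m(0) = 0, so (θ) divides m(θ); m is reducible.

No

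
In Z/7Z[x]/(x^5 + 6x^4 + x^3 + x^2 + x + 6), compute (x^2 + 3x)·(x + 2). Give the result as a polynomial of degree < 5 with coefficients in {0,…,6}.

x^3 + 5x^2 + 6x

Multiply in Z/7Z[x]: (x^2 + 3x)·(x + 2) = x^3 + 5x^2 + 6x.
Reduced: x^3 + 5x^2 + 6x.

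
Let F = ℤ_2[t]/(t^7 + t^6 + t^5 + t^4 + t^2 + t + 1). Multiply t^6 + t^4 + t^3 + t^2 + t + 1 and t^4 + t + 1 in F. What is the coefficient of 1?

0

Multiply in ℤ_2[t]: (t^6 + t^4 + t^3 + t^2 + t + 1)·(t^4 + t + 1) = t^10 + t^8 + t^4 + 1.
Reduce using t^7 ≡ t^6 + t^5 + t^4 + t^2 + t + 1 (mod t^7 + t^6 + t^5 + t^4 + t^2 + t + 1).
Reduced: t^6 + t^5 + t^3 + t^2.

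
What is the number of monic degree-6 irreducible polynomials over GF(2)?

9

Gauss's count: N_{2}(6) = (1/6) Σ_{d|6} μ(6/d)·2^d.
Divisors of 6: 1, 2, 3, 6; μ(6/d) for each: 1, -1, -1, 1.
Σ = 2^1 − 2^2 − 2^3 + 2^6 = 54.
N = 54/6 = 9.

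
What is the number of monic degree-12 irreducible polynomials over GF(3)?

By the necklace-counting formula, N_3(12) = (1/12) Σ_{d|12} μ(12/d)·3^d.
Divisors of 12: 1, 2, 3, 4, 6, 12; μ(12/d) for each: 0, 1, 0, -1, -1, 1.
Σ = 3^2 − 3^4 − 3^6 + 3^12 = 530640.
N = 530640/12 = 44220.

44220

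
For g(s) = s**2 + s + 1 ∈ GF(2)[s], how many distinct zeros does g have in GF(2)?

Evaluate at each of the 2 elements of GF(2):
g(0) = 1; g(1) = 1.
No element is a root.

0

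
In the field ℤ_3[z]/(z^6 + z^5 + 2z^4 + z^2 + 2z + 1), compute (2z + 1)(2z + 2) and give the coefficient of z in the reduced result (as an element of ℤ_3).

0

Multiply in ℤ_3[z]: (2z + 1)·(2z + 2) = z^2 + 2.
Reduced: z^2 + 2.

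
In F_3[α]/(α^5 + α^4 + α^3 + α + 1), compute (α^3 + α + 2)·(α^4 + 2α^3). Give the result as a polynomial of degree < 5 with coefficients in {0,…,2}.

Multiply in F_3[α]: (α^3 + α + 2)·(α^4 + 2α^3) = α^7 + 2α^6 + α^5 + α^4 + α^3.
Reduce using α^5 ≡ 2α^4 + 2α^3 + 2α + 2 (mod α^5 + α^4 + α^3 + α + 1).
Reduced: α^4 + α^3 + α^2 + 1.

α^4 + α^3 + α^2 + 1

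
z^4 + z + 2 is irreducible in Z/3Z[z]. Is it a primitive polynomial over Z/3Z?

Yes

Write f(z) = z^4 + z + 2.
|GF(3^4)^×| = 3^4 − 1 = 80. Prime factorization: 80 = 2^4·5.
f is primitive ⇔ z has order 80 in GF(3)[z]/(f), i.e. z^(80/q) ≠ 1 for each prime q | 80.
z^(40) mod f = 2.
z^(16) mod f = 2z^3 + z + 2.
None equal 1, so z has full order 80; f is primitive.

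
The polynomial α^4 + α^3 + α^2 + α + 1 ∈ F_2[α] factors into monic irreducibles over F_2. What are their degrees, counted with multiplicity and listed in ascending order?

4

Write h(α) = α^4 + α^3 + α^2 + α + 1.
Roots in F_2: h(0) = 1; h(1) = 1.
Complete factorization: h(α) = (α^4 + α^3 + α^2 + α + 1).
Factor degrees with multiplicity: 4 = 4.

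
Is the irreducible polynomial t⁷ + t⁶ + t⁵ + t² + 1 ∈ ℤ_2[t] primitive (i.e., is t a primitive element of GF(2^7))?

Write f(t) = t⁷ + t⁶ + t⁵ + t² + 1.
|GF(2^7)^×| = 2^7 − 1 = 127. Prime factorization: 127 = 127.
f is primitive ⇔ t has order 127 in GF(2)[t]/(f), i.e. t^(127/q) ≠ 1 for each prime q | 127.
t^(1) mod f = t.
None equal 1, so t has full order 127; f is primitive.

Yes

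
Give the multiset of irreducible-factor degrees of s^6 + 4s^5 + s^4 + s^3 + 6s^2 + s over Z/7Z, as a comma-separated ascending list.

Write g(s) = s^6 + 4s^5 + s^4 + s^3 + 6s^2 + s.
Linear factors from roots: (s), (s + 6).
Complete factorization: g(s) = (s)·(s + 6)·(s^2 + s + 4)·(s^2 + 4s + 5).
Factor degrees with multiplicity: 1 + 1 + 2 + 2 = 6.

1, 1, 2, 2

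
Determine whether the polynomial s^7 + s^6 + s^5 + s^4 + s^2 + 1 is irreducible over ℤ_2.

Write g(s) = s^7 + s^6 + s^5 + s^4 + s^2 + 1.
Check for roots in ℤ_2: g(0) = 1; g(1) = 0 → root.
g(1) = 0, so (s − 1) divides g(s); g is reducible.

No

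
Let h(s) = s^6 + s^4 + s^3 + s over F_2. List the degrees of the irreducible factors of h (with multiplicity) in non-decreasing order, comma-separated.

1, 1, 1, 1, 2

Roots in F_2: h(0) = 0 → root; h(1) = 0 → root.
Linear factors from roots: (s), (s + 1).
Complete factorization: h(s) = (s)·(s + 1)^3·(s^2 + s + 1).
Factor degrees with multiplicity: 1 + 1 + 1 + 1 + 2 = 6.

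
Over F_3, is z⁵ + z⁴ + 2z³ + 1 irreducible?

Write h(z) = z⁵ + z⁴ + 2z³ + 1.
Check for roots in F_3: h(0) = 1; h(1) = 2; h(2) = 2.
No roots, so no linear factors.
Monic irreducibles of degree 2 over GF(3): z² + 1, z² + z + 2, z² + 2z + 2.
None of them divide h (all give nonzero remainder).
No irreducible factor of degree ≤ 2 exists, so h is irreducible over GF(3).

Yes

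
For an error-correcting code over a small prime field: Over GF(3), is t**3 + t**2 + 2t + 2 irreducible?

No

Write P(t) = t**3 + t**2 + 2t + 2.
Check for roots in GF(3): P(0) = 2; P(1) = 0 → root; P(2) = 0 → root.
P(1) = 0, so (t − 1) divides P(t); P is reducible.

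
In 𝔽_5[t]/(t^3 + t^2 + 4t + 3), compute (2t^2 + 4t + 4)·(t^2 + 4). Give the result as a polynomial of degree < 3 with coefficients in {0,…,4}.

2t^2 + 2t

Multiply in 𝔽_5[t]: (2t^2 + 4t + 4)·(t^2 + 4) = 2t^4 + 4t^3 + 2t^2 + t + 1.
Reduce using t^3 ≡ 4t^2 + t + 2 (mod t^3 + t^2 + 4t + 3).
Reduced: 2t^2 + 2t.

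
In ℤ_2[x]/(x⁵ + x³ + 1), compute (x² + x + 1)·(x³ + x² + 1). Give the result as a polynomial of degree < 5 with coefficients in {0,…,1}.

Multiply in ℤ_2[x]: (x² + x + 1)·(x³ + x² + 1) = x⁵ + x + 1.
Reduce using x⁵ ≡ x³ + 1 (mod x⁵ + x³ + 1).
Reduced: x³ + x.

x^3 + x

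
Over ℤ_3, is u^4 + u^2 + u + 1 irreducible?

Yes

Write h(u) = u^4 + u^2 + u + 1.
Check for roots in ℤ_3: h(0) = 1; h(1) = 1; h(2) = 2.
No roots, so no linear factors.
Monic irreducibles of degree 2 over GF(3): u^2 + 1, u^2 + u + 2, u^2 + 2u + 2.
None of them divide h (all give nonzero remainder).
No irreducible factor of degree ≤ 2 exists, so h is irreducible over GF(3).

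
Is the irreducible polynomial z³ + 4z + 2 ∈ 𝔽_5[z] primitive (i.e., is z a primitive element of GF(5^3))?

Write f(z) = z³ + 4z + 2.
|GF(5^3)^×| = 5^3 − 1 = 124. Prime factorization: 124 = 2^2·31.
f is primitive ⇔ z has order 124 in GF(5)[z]/(f), i.e. z^(124/q) ≠ 1 for each prime q | 124.
z^(62) mod f = 4.
z^(4) mod f = z² + 3z.
None equal 1, so z has full order 124; f is primitive.

Yes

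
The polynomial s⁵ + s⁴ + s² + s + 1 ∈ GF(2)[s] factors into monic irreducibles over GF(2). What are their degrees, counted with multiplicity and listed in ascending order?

Write g(s) = s⁵ + s⁴ + s² + s + 1.
Roots in GF(2): g(0) = 1; g(1) = 1.
Complete factorization: g(s) = (s⁵ + s⁴ + s² + s + 1).
Factor degrees with multiplicity: 5 = 5.

5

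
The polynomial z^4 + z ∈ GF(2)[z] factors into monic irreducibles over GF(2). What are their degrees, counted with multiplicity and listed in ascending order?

1, 1, 2

Write g(z) = z^4 + z.
Roots in GF(2): g(0) = 0 → root; g(1) = 0 → root.
Linear factors from roots: (z), (z + 1).
Complete factorization: g(z) = (z)·(z + 1)·(z^2 + z + 1).
Factor degrees with multiplicity: 1 + 1 + 2 = 4.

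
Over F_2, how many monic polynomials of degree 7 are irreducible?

18

Gauss's count: N_{2}(7) = (1/7) Σ_{d|7} μ(7/d)·2^d.
Divisors of 7: 1, 7; μ(7/d) for each: -1, 1.
Σ = − 2^1 + 2^7 = 126.
N = 126/7 = 18.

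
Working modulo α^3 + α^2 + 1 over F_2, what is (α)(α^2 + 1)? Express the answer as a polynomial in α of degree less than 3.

Multiply in F_2[α]: (α)·(α^2 + 1) = α^3 + α.
Reduce using α^3 ≡ α^2 + 1 (mod α^3 + α^2 + 1).
Reduced: α^2 + α + 1.

α^2 + α + 1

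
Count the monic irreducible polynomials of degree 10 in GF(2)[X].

The number of monic irreducibles of degree 10 over GF(2) is (1/10)·Σ_{d∣10} μ(10/d) 2^d.
Divisors of 10: 1, 2, 5, 10; μ(10/d) for each: 1, -1, -1, 1.
Σ = 2^1 − 2^2 − 2^5 + 2^10 = 990.
N = 990/10 = 99.

99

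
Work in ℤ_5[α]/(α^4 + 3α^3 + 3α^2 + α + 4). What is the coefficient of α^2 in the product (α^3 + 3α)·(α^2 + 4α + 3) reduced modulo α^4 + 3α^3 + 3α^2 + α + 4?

Multiply in ℤ_5[α]: (α^3 + 3α)·(α^2 + 4α + 3) = α^5 + 4α^4 + α^3 + 2α^2 + 4α.
Reduce using α^4 ≡ 2α^3 + 2α^2 + 4α + 1 (mod α^4 + 3α^3 + 3α^2 + α + 4).
Reduced: 3α^2 + 4α + 1.

3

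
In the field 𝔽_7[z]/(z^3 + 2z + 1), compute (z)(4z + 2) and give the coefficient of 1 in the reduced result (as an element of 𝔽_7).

Multiply in 𝔽_7[z]: (z)·(4z + 2) = 4z^2 + 2z.
Reduced: 4z^2 + 2z.

0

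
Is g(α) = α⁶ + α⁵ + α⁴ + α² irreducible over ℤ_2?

No

Check for roots in ℤ_2: g(0) = 0 → root; g(1) = 0 → root.
g(0) = 0, so (α) divides g(α); g is reducible.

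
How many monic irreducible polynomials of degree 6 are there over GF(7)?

By the necklace-counting formula, N_7(6) = (1/6) Σ_{d|6} μ(6/d)·7^d.
Divisors of 6: 1, 2, 3, 6; μ(6/d) for each: 1, -1, -1, 1.
Σ = 7^1 − 7^2 − 7^3 + 7^6 = 117264.
N = 117264/6 = 19544.

19544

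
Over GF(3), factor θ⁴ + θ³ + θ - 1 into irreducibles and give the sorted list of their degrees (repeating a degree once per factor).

Write g(θ) = θ⁴ + θ³ + θ - 1.
Roots in GF(3): g(0) = 2; g(1) = 2; g(2) = 1.
Complete factorization: g(θ) = (θ² + 1)·(θ² + θ - 1).
Factor degrees with multiplicity: 2 + 2 = 4.

2, 2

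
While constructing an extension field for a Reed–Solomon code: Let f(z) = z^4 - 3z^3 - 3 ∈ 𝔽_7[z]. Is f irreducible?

Check for roots in 𝔽_7: f(0) = 4; f(1) = 2; f(2) = 3; f(3) = 4; f(4) = 5; f(5) = 2; f(6) = 1.
No roots, so no linear factors.
Degree-2 irreducible divisors: test the 21 monic irreducibles of degree 2 over GF(7).
None of them divide f (all give nonzero remainder).
No irreducible factor of degree ≤ 2 exists, so f is irreducible over GF(7).

Yes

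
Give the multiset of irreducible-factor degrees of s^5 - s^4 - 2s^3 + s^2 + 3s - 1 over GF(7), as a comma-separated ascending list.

1, 2, 2

Write f(s) = s^5 - s^4 - 2s^3 + s^2 + 3s - 1.
Linear factors from roots: (s + 2).
Complete factorization: f(s) = (s + 2)·(s^2 + 2s + 2)·(s^2 + 2s - 2).
Factor degrees with multiplicity: 1 + 2 + 2 = 5.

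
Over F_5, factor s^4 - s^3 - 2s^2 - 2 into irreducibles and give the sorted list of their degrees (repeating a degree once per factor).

4

Write f(s) = s^4 - s^3 - 2s^2 - 2.
Roots in F_5: f(0) = 3; f(1) = 1; f(2) = 3; f(3) = 4; f(4) = 3.
Complete factorization: f(s) = (s^4 - s^3 - 2s^2 - 2).
Factor degrees with multiplicity: 4 = 4.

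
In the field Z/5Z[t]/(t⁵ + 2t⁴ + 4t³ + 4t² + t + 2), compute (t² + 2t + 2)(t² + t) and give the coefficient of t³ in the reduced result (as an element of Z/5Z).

Multiply in Z/5Z[t]: (t² + 2t + 2)·(t² + t) = t⁴ + 3t³ + 4t² + 2t.
Reduced: t⁴ + 3t³ + 4t² + 2t.

3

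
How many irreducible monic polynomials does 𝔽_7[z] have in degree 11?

By the necklace-counting formula, N_7(11) = (1/11) Σ_{d|11} μ(11/d)·7^d.
Divisors of 11: 1, 11; μ(11/d) for each: -1, 1.
Σ = − 7^1 + 7^11 = 1977326736.
N = 1977326736/11 = 179756976.

179756976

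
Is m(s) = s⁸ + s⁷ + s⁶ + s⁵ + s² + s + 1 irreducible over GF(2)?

Yes

Check for roots in GF(2): m(0) = 1; m(1) = 1.
No roots, so no linear factors.
Monic irreducibles of degree 2 over GF(2): s² + s + 1.
None of them divide m (all give nonzero remainder).
Monic irreducibles of degree 3 over GF(2): s³ + s + 1, s³ + s² + 1.
None of them divide m (all give nonzero remainder).
Monic irreducibles of degree 4 over GF(2): s⁴ + s + 1, s⁴ + s³ + 1, s⁴ + s³ + s² + s + 1.
None of them divide m (all give nonzero remainder).
No irreducible factor of degree ≤ 4 exists, so m is irreducible over GF(2).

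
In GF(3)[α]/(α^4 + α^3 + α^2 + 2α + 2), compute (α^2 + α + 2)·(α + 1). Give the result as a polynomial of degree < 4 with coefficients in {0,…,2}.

Multiply in GF(3)[α]: (α^2 + α + 2)·(α + 1) = α^3 + 2α^2 + 2.
Reduced: α^3 + 2α^2 + 2.

α^3 + 2α^2 + 2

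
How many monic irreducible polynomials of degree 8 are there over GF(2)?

The number of monic irreducibles of degree 8 over GF(2) is (1/8)·Σ_{d∣8} μ(8/d) 2^d.
Divisors of 8: 1, 2, 4, 8; μ(8/d) for each: 0, 0, -1, 1.
Σ = − 2^4 + 2^8 = 240.
N = 240/8 = 30.

30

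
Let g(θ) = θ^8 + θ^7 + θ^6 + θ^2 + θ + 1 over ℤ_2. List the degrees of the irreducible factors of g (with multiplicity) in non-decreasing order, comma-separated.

1, 1, 2, 2, 2

Roots in ℤ_2: g(0) = 1; g(1) = 0 → root.
Linear factors from roots: (θ + 1).
Complete factorization: g(θ) = (θ + 1)^2·(θ^2 + θ + 1)^3.
Factor degrees with multiplicity: 1 + 1 + 2 + 2 + 2 = 8.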